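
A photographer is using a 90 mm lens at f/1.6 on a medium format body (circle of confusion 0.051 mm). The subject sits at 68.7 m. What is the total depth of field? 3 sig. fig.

Hyperfocal distance H = f²/(N·c) + f = 90²/(1.6 × 0.051) + 90 = 8100/0.0816 + 90 ≈ 99354.7 mm ≈ 99.35 m.
Near limit Dn = s·(H − f)/(H + s − 2f) = 68700 × (99354.7 − 90) / (99354.7 + 68700 − 2 × 90) = 68700 × 99264.7 / 167874.7 ≈ 40622 mm.
Far limit Df = s·(H − f)/(H − s) = 68700 × (99354.7 − 90) / (99354.7 − 68700) = 68700 × 99264.7 / 30654.7 ≈ 222461 mm.
Depth of field = Df − Dn = 222461 − 40622 ≈ 181839 mm ≈ 182 m.

182 m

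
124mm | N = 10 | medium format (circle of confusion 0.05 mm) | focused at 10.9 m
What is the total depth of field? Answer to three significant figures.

8.71 m

Hyperfocal distance H = f²/(N·c) + f = 124²/(10 × 0.05) + 124 = 15376/0.5 + 124 ≈ 30876.0 mm ≈ 30.88 m.
Near limit Dn = s·(H − f)/(H + s − 2f) = 10900 × (30876.0 − 124) / (30876.0 + 10900 − 2 × 124) = 10900 × 30752.0 / 41528.0 ≈ 8071.6 mm.
Far limit Df = s·(H − f)/(H − s) = 10900 × (30876.0 − 124) / (30876.0 − 10900) = 10900 × 30752.0 / 19976.0 ≈ 16780.0 mm.
Depth of field = Df − Dn = 16780.0 − 8071.6 ≈ 8708.4 mm ≈ 8.71 m.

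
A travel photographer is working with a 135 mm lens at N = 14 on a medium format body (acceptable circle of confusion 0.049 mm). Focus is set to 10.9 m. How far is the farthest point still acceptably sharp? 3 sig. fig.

Hyperfocal distance H = f²/(N·c) + f = 135²/(14 × 0.049) + 135 = 18225/0.686 + 135 ≈ 26702.1 mm ≈ 26.70 m.
Far limit Df = s·(H − f)/(H − s) = 10900 × (26702.1 − 135) / (26702.1 − 10900) = 10900 × 26567.1 / 15802.1 ≈ 18326 mm ≈ 18.3 m.

18.3 m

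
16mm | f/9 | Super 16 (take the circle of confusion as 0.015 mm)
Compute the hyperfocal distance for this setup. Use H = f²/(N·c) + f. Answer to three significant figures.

Hyperfocal distance H = f²/(N·c) + f = 16²/(9 × 0.015) + 16 = 256/0.135 + 16 ≈ 1912.3 mm ≈ 1.91 m.

1.91 m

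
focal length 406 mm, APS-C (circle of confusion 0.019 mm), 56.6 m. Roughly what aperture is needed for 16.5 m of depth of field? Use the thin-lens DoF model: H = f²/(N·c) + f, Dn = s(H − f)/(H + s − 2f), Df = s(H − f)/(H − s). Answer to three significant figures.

f/22

Write h = H − f = f²/(N·c). The thin-lens limits are Dn = s·h/(h + (s−f)) and Df = s·h/(h − (s−f)), so DoF = Df − Dn = 2·s·(s−f)·h / (h² − (s−f)²).
That is a quadratic in h: DoF·h² − 2·s·(s−f)·h − DoF·(s−f)² = 0 ⇒ h = (s−f)·(s + √(s² + DoF²)) / DoF = 56194 × (56600 + √(56600² + 16500²)) / 16500 = 56194 × (56600 + 58956.0) / 16500 ≈ 393549 mm.
Then N = f²/(c·h) = 406² / (0.019 × 393549) = 164836 / 7477.4 ≈ 22.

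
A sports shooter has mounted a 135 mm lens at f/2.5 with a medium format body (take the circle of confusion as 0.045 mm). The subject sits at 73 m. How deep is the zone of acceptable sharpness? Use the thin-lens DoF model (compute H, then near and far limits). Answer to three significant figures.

82.3 m

Hyperfocal distance H = f²/(N·c) + f = 135²/(2.5 × 0.045) + 135 = 18225/0.1125 + 135 ≈ 162135.0 mm ≈ 162.1 m.
Near limit Dn = s·(H − f)/(H + s − 2f) = 73000 × (162135.0 − 135) / (162135.0 + 73000 − 2 × 135) = 73000 × 162000.0 / 234865.0 ≈ 50352 mm.
Far limit Df = s·(H − f)/(H − s) = 73000 × (162135.0 − 135) / (162135.0 − 73000) = 73000 × 162000.0 / 89135.0 ≈ 132675 mm.
Depth of field = Df − Dn = 132675 − 50352 ≈ 82323 mm ≈ 82.3 m.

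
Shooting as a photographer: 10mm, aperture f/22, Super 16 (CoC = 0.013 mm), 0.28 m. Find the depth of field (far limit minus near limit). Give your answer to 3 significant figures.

Hyperfocal distance H = f²/(N·c) + f = 10²/(22 × 0.013) + 10 = 100/0.286 + 10 ≈ 359.7 mm ≈ 0.360 m.
Near limit Dn = s·(H − f)/(H + s − 2f) = 280 × (359.7 − 10) / (359.7 + 280 − 2 × 10) = 280 × 349.7 / 619.7 ≈ 158.0 mm.
Far limit Df = s·(H − f)/(H − s) = 280 × (359.7 − 10) / (359.7 − 280) = 280 × 349.7 / 79.7 ≈ 1229.1 mm.
Depth of field = Df − Dn = 1229.1 − 158.0 ≈ 1071.1 mm ≈ 1.07 m.

1.07 m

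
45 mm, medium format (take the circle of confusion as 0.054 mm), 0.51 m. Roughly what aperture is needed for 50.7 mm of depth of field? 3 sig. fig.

f/4

Write h = H − f = f²/(N·c). The thin-lens limits are Dn = s·h/(h + (s−f)) and Df = s·h/(h − (s−f)), so DoF = Df − Dn = 2·s·(s−f)·h / (h² − (s−f)²).
That is a quadratic in h: DoF·h² − 2·s·(s−f)·h − DoF·(s−f)² = 0 ⇒ h = (s−f)·(s + √(s² + DoF²)) / DoF = 465 × (510 + √(510² + 50.7²)) / 50.7 = 465 × (510 + 512.514) / 50.7 ≈ 9378.1 mm.
Then N = f²/(c·h) = 45² / (0.054 × 9378.1) = 2025 / 506.42 ≈ 4.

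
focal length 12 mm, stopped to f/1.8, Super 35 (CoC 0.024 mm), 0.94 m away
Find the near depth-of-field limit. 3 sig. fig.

0.735 m

Hyperfocal distance H = f²/(N·c) + f = 12²/(1.8 × 0.024) + 12 = 144/0.0432 + 12 ≈ 3345.3 mm ≈ 3.345 m.
Near limit Dn = s·(H − f)/(H + s − 2f) = 940 × (3345.3 − 12) / (3345.3 + 940 − 2 × 12) = 940 × 3333.3 / 4261.3 ≈ 735.29 mm ≈ 0.735 m.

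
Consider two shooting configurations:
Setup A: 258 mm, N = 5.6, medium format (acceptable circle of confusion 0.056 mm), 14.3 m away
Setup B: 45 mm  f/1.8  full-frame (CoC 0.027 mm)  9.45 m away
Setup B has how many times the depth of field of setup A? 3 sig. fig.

2.37

Setup A: H = 258²/(5.6×0.056) + 258 ≈ 212515.7 mm; DoF = Df − Dn = 15313.0 − 13412.7 ≈ 1900.3 mm.
Setup B: H = 45²/(1.8×0.027) + 45 ≈ 41711.7 mm; DoF = Df − Dn = 12204.9 − 7709.8 ≈ 4495.1 mm.
Ratio = 4495.1 / 1900.3 ≈ 2.37.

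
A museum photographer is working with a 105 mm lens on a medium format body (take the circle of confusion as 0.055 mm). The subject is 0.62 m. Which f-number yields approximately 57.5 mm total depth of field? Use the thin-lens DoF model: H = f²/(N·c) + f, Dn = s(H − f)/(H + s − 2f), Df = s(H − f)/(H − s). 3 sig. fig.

Write h = H − f = f²/(N·c). The thin-lens limits are Dn = s·h/(h + (s−f)) and Df = s·h/(h − (s−f)), so DoF = Df − Dn = 2·s·(s−f)·h / (h² − (s−f)²).
That is a quadratic in h: DoF·h² − 2·s·(s−f)·h − DoF·(s−f)² = 0 ⇒ h = (s−f)·(s + √(s² + DoF²)) / DoF = 515 × (620 + √(620² + 57.5²)) / 57.5 = 515 × (620 + 622.661) / 57.5 ≈ 11130 mm.
Then N = f²/(c·h) = 105² / (0.055 × 11130) = 11025 / 612.15 ≈ 18.

f/18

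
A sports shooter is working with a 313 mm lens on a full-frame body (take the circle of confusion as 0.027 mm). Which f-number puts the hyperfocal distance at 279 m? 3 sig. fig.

Rearrange H = f²/(N·c) + f for N: N = f² / ((H − f)·c).
N = 313² / ((279000 − 313) × 0.027) = 97969 / 7525 ≈ 13.

f/13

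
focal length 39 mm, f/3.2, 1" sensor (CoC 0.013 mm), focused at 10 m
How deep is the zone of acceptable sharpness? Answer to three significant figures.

5.89 m

Hyperfocal distance H = f²/(N·c) + f = 39²/(3.2 × 0.013) + 39 = 1521/0.0416 + 39 ≈ 36601.5 mm ≈ 36.60 m.
Near limit Dn = s·(H − f)/(H + s − 2f) = 10000 × (36601.5 − 39) / (36601.5 + 10000 − 2 × 39) = 10000 × 36562.5 / 46523.5 ≈ 7858.9 mm.
Far limit Df = s·(H − f)/(H − s) = 10000 × (36601.5 − 39) / (36601.5 − 10000) = 10000 × 36562.5 / 26601.5 ≈ 13744.5 mm.
Depth of field = Df − Dn = 13744.5 − 7858.9 ≈ 5885.6 mm ≈ 5.89 m.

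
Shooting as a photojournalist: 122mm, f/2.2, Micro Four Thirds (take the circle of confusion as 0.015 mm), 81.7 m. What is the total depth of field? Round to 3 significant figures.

30.6 m

Hyperfocal distance H = f²/(N·c) + f = 122²/(2.2 × 0.015) + 122 = 14884/0.033 + 122 ≈ 451152.3 mm ≈ 451.2 m.
Near limit Dn = s·(H − f)/(H + s − 2f) = 81700 × (451152.3 − 122) / (451152.3 + 81700 − 2 × 122) = 81700 × 451030.3 / 532608.3 ≈ 69186 mm.
Far limit Df = s·(H − f)/(H − s) = 81700 × (451152.3 − 122) / (451152.3 − 81700) = 81700 × 451030.3 / 369452.3 ≈ 99740 mm.
Depth of field = Df − Dn = 99740 − 69186 ≈ 30554 mm ≈ 30.6 m.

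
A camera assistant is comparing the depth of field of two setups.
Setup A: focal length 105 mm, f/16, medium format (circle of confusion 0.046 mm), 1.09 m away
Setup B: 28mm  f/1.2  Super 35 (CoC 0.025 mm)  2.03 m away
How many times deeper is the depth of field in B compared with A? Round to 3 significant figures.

Setup A: H = 105²/(16×0.046) + 105 ≈ 15084.6 mm; DoF = Df − Dn = 1166.72 − 1022.75 ≈ 143.97 mm.
Setup B: H = 28²/(1.2×0.025) + 28 ≈ 26161.3 mm; DoF = Df − Dn = 2198.41 − 1885.55 ≈ 312.86 mm.
Ratio = 312.86 / 143.97 ≈ 2.17.

2.17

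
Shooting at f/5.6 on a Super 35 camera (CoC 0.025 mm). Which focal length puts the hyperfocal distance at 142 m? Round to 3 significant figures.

From H = f²/(N·c) + f, with f ≪ H: f ≈ √(H·N·c) = √(142000 × 5.6 × 0.025) = √19880 ≈ 141.0 mm.
The +f correction barely moves this — solving exactly, f² + N·c·f − N·c·H = 0 ⇒ f = (−N·c + √((N·c)² + 4·N·c·H))/2 = (−0.14 + √79520)/2 ≈ 140.93 mm, so f ≈ 141 mm.

141 mm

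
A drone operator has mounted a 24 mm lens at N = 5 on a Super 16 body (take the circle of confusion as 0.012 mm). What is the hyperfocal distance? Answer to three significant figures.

9.62 m

Hyperfocal distance H = f²/(N·c) + f = 24²/(5 × 0.012) + 24 = 576/0.06 + 24 ≈ 9624.0 mm ≈ 9.62 m.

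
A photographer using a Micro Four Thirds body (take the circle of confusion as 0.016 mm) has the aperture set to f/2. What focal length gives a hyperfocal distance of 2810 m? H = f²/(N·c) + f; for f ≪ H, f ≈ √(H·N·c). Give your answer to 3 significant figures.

300 mm

From H = f²/(N·c) + f, with f ≪ H: f ≈ √(H·N·c) = √(2810000 × 2 × 0.016) = √89920 ≈ 299.9 mm.
The +f correction barely moves this — solving exactly, f² + N·c·f − N·c·H = 0 ⇒ f = (−N·c + √((N·c)² + 4·N·c·H))/2 = (−0.032 + √359680)/2 ≈ 299.85 mm, so f ≈ 300 mm.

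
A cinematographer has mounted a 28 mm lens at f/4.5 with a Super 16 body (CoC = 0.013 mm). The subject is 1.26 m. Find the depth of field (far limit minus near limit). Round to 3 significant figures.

234 mm

Hyperfocal distance H = f²/(N·c) + f = 28²/(4.5 × 0.013) + 28 = 784/0.0585 + 28 ≈ 13429.7 mm ≈ 13.43 m.
Near limit Dn = s·(H − f)/(H + s − 2f) = 1260 × (13429.7 − 28) / (13429.7 + 1260 − 2 × 28) = 1260 × 13401.7 / 14633.7 ≈ 1153.92 mm.
Far limit Df = s·(H − f)/(H − s) = 1260 × (13429.7 − 28) / (13429.7 − 1260) = 1260 × 13401.7 / 12169.7 ≈ 1387.56 mm.
Depth of field = Df − Dn = 1387.56 − 1153.92 ≈ 233.64 mm.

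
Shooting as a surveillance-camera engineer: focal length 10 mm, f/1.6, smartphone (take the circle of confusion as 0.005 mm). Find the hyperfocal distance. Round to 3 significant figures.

Hyperfocal distance H = f²/(N·c) + f = 10²/(1.6 × 0.005) + 10 = 100/0.008 + 10 ≈ 12510.0 mm ≈ 12.5 m.

12.5 m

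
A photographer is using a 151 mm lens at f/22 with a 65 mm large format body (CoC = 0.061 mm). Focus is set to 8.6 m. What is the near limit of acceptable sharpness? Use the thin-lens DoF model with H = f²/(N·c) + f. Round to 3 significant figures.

Hyperfocal distance H = f²/(N·c) + f = 151²/(22 × 0.061) + 151 = 22801/1.342 + 151 ≈ 17141.3 mm ≈ 17.14 m.
Near limit Dn = s·(H − f)/(H + s − 2f) = 8600 × (17141.3 − 151) / (17141.3 + 8600 − 2 × 151) = 8600 × 16990.3 / 25439.3 ≈ 5743.7 mm ≈ 5.74 m.

5.74 m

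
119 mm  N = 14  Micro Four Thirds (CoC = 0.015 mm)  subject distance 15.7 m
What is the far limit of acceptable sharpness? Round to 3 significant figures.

20.4 m

Hyperfocal distance H = f²/(N·c) + f = 119²/(14 × 0.015) + 119 = 14161/0.21 + 119 ≈ 67552.3 mm ≈ 67.55 m.
Far limit Df = s·(H − f)/(H − s) = 15700 × (67552.3 − 119) / (67552.3 − 15700) = 15700 × 67433.3 / 51852.3 ≈ 20418 mm ≈ 20.4 m.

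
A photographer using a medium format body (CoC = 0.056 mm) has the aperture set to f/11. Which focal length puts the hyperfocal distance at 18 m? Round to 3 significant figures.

From H = f²/(N·c) + f, with f ≪ H: f ≈ √(H·N·c) = √(18000 × 11 × 0.056) = √11088 ≈ 105.3 mm.
The +f correction barely moves this — solving exactly, f² + N·c·f − N·c·H = 0 ⇒ f = (−N·c + √((N·c)² + 4·N·c·H))/2 = (−0.616 + √44352)/2 ≈ 104.99 mm, so f ≈ 105 mm.

105 mm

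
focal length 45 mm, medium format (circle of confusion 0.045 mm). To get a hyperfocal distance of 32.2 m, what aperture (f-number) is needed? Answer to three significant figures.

f/1.40

Rearrange H = f²/(N·c) + f for N: N = f² / ((H − f)·c).
N = 45² / ((32200 − 45) × 0.045) = 2025 / 1447 ≈ 1.40.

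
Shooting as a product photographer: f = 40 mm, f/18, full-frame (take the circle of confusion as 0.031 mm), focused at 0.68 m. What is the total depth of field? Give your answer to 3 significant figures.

Hyperfocal distance H = f²/(N·c) + f = 40²/(18 × 0.031) + 40 = 1600/0.558 + 40 ≈ 2907.4 mm ≈ 2.907 m.
Near limit Dn = s·(H − f)/(H + s − 2f) = 680 × (2907.4 − 40) / (2907.4 + 680 − 2 × 40) = 680 × 2867.4 / 3507.4 ≈ 555.92 mm.
Far limit Df = s·(H − f)/(H − s) = 680 × (2907.4 − 40) / (2907.4 − 680) = 680 × 2867.4 / 2227.4 ≈ 875.39 mm.
Depth of field = Df − Dn = 875.39 − 555.92 ≈ 319.47 mm.

319 mm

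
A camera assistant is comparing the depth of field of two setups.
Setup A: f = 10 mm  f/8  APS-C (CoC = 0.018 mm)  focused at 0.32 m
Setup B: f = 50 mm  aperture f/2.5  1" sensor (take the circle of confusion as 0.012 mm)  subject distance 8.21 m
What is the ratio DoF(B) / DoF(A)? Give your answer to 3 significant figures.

4.55

Setup A: H = 10²/(8×0.018) + 10 ≈ 704.4 mm; DoF = Df − Dn = 578.03 − 221.24 ≈ 356.79 mm.
Setup B: H = 50²/(2.5×0.012) + 50 ≈ 83383.3 mm; DoF = Df − Dn = 9101.2 − 7477.8 ≈ 1623.4 mm.
Ratio = 1623.4 / 356.79 ≈ 4.55.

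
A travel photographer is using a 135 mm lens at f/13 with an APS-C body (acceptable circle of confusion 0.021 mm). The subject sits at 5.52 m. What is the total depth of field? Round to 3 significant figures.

Hyperfocal distance H = f²/(N·c) + f = 135²/(13 × 0.021) + 135 = 18225/0.273 + 135 ≈ 66893.2 mm ≈ 66.89 m.
Near limit Dn = s·(H − f)/(H + s − 2f) = 5520 × (66893.2 − 135) / (66893.2 + 5520 − 2 × 135) = 5520 × 66758.2 / 72143.2 ≈ 5107.97 mm.
Far limit Df = s·(H − f)/(H − s) = 5520 × (66893.2 − 135) / (66893.2 − 5520) = 5520 × 66758.2 / 61373.2 ≈ 6004.33 mm.
Depth of field = Df − Dn = 6004.33 − 5107.97 ≈ 896.36 mm ≈ 0.896 m.

0.896 m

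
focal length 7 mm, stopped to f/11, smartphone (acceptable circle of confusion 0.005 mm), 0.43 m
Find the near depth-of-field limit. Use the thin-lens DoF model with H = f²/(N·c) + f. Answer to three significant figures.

292 mm

Hyperfocal distance H = f²/(N·c) + f = 7²/(11 × 0.005) + 7 = 49/0.055 + 7 ≈ 897.9 mm ≈ 0.898 m.
Near limit Dn = s·(H − f)/(H + s − 2f) = 430 × (897.9 − 7) / (897.9 + 430 − 2 × 7) = 430 × 890.9 / 1313.9 ≈ 291.57 mm.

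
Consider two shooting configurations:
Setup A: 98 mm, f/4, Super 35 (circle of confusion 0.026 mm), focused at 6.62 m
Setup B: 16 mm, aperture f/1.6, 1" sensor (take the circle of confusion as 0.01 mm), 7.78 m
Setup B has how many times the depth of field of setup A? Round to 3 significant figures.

10.5

Setup A: H = 98²/(4×0.026) + 98 ≈ 92444.2 mm; DoF = Df − Dn = 7123.07 − 6183.30 ≈ 939.77 mm.
Setup B: H = 16²/(1.6×0.01) + 16 ≈ 16016.0 mm; DoF = Df − Dn = 15114.1 − 5238.2 ≈ 9875.9 mm.
Ratio = 9875.9 / 939.77 ≈ 10.5.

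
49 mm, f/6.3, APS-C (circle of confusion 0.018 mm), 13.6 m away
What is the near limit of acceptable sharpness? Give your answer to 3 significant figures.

8.29 m

Hyperfocal distance H = f²/(N·c) + f = 49²/(6.3 × 0.018) + 49 = 2401/0.1134 + 49 ≈ 21221.8 mm ≈ 21.22 m.
Near limit Dn = s·(H − f)/(H + s − 2f) = 13600 × (21221.8 − 49) / (21221.8 + 13600 − 2 × 49) = 13600 × 21172.8 / 34723.8 ≈ 8292.6 mm ≈ 8.29 m.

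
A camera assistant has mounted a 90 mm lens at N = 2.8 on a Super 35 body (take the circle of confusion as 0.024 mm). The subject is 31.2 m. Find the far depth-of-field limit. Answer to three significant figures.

42.1 m

Hyperfocal distance H = f²/(N·c) + f = 90²/(2.8 × 0.024) + 90 = 8100/0.0672 + 90 ≈ 120625.7 mm ≈ 120.6 m.
Far limit Df = s·(H − f)/(H − s) = 31200 × (120625.7 − 90) / (120625.7 − 31200) = 31200 × 120535.7 / 89425.7 ≈ 42054 mm ≈ 42.1 m.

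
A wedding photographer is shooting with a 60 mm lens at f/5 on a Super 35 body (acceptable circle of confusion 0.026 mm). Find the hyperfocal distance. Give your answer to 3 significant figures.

Hyperfocal distance H = f²/(N·c) + f = 60²/(5 × 0.026) + 60 = 3600/0.13 + 60 ≈ 27752.3 mm ≈ 27.8 m.

27.8 m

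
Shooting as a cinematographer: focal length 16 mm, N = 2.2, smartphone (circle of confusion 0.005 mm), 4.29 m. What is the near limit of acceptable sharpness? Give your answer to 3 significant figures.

3.62 m

Hyperfocal distance H = f²/(N·c) + f = 16²/(2.2 × 0.005) + 16 = 256/0.011 + 16 ≈ 23288.7 mm ≈ 23.29 m.
Near limit Dn = s·(H − f)/(H + s − 2f) = 4290 × (23288.7 − 16) / (23288.7 + 4290 − 2 × 16) = 4290 × 23272.7 / 27546.7 ≈ 3624.4 mm ≈ 3.62 m.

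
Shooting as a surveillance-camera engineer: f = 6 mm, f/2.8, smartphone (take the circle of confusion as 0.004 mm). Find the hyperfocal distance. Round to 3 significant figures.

Hyperfocal distance H = f²/(N·c) + f = 6²/(2.8 × 0.004) + 6 = 36/0.0112 + 6 ≈ 3220.3 mm ≈ 3.22 m.

3.22 m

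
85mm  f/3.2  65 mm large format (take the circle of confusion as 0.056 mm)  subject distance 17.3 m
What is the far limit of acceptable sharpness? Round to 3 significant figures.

Hyperfocal distance H = f²/(N·c) + f = 85²/(3.2 × 0.056) + 85 = 7225/0.1792 + 85 ≈ 40403.1 mm ≈ 40.40 m.
Far limit Df = s·(H − f)/(H − s) = 17300 × (40403.1 − 85) / (40403.1 − 17300) = 17300 × 40318.1 / 23103.1 ≈ 30191 mm ≈ 30.2 m.

30.2 m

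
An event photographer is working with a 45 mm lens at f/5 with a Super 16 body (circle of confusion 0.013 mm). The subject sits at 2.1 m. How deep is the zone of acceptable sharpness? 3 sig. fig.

278 mm

Hyperfocal distance H = f²/(N·c) + f = 45²/(5 × 0.013) + 45 = 2025/0.065 + 45 ≈ 31198.8 mm ≈ 31.20 m.
Near limit Dn = s·(H − f)/(H + s − 2f) = 2100 × (31198.8 − 45) / (31198.8 + 2100 − 2 × 45) = 2100 × 31153.8 / 33208.8 ≈ 1970.05 mm.
Far limit Df = s·(H − f)/(H − s) = 2100 × (31198.8 − 45) / (31198.8 − 2100) = 2100 × 31153.8 / 29098.8 ≈ 2248.30 mm.
Depth of field = Df − Dn = 2248.30 − 1970.05 ≈ 278.25 mm.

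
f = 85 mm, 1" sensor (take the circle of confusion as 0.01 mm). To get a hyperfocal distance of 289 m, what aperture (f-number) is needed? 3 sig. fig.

f/2.50

Rearrange H = f²/(N·c) + f for N: N = f² / ((H − f)·c).
N = 85² / ((289000 − 85) × 0.01) = 7225 / 2889 ≈ 2.50.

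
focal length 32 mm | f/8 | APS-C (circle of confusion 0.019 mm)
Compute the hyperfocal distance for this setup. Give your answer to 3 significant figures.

Hyperfocal distance H = f²/(N·c) + f = 32²/(8 × 0.019) + 32 = 1024/0.152 + 32 ≈ 6768.8 mm ≈ 6.77 m.

6.77 m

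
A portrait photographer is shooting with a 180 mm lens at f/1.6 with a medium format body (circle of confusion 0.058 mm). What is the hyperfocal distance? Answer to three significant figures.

349 m

Hyperfocal distance H = f²/(N·c) + f = 180²/(1.6 × 0.058) + 180 = 32400/0.0928 + 180 ≈ 349317.9 mm ≈ 349 m.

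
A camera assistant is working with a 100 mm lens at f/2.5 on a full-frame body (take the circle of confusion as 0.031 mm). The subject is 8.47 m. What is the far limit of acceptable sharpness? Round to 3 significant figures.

9.06 m

Hyperfocal distance H = f²/(N·c) + f = 100²/(2.5 × 0.031) + 100 = 10000/0.0775 + 100 ≈ 129132.3 mm ≈ 129.1 m.
Far limit Df = s·(H − f)/(H − s) = 8470 × (129132.3 − 100) / (129132.3 − 8470) = 8470 × 129032.3 / 120662.3 ≈ 9057.5 mm ≈ 9.06 m.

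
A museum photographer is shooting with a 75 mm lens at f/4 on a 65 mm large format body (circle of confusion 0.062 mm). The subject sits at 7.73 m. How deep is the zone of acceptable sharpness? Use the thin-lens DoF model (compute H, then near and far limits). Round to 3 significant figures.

Hyperfocal distance H = f²/(N·c) + f = 75²/(4 × 0.062) + 75 = 5625/0.248 + 75 ≈ 22756.5 mm ≈ 22.76 m.
Near limit Dn = s·(H − f)/(H + s − 2f) = 7730 × (22756.5 − 75) / (22756.5 + 7730 − 2 × 75) = 7730 × 22681.5 / 30336.5 ≈ 5779.4 mm.
Far limit Df = s·(H − f)/(H − s) = 7730 × (22756.5 − 75) / (22756.5 − 7730) = 7730 × 22681.5 / 15026.5 ≈ 11667.9 mm.
Depth of field = Df − Dn = 11667.9 − 5779.4 ≈ 5888.5 mm ≈ 5.89 m.

5.89 m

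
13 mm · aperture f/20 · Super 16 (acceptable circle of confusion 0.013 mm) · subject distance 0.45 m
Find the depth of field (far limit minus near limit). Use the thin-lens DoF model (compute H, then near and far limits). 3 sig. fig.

Hyperfocal distance H = f²/(N·c) + f = 13²/(20 × 0.013) + 13 = 169/0.26 + 13 ≈ 663.0 mm ≈ 0.663 m.
Near limit Dn = s·(H − f)/(H + s − 2f) = 450 × (663.0 − 13) / (663.0 + 450 − 2 × 13) = 450 × 650.0 / 1087.0 ≈ 269.1 mm.
Far limit Df = s·(H − f)/(H − s) = 450 × (663.0 − 13) / (663.0 − 450) = 450 × 650.0 / 213.0 ≈ 1373.2 mm.
Depth of field = Df − Dn = 1373.2 − 269.1 ≈ 1104.1 mm ≈ 1.10 m.

1.10 m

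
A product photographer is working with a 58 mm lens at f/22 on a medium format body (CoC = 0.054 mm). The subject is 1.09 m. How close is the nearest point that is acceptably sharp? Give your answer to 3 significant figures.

Hyperfocal distance H = f²/(N·c) + f = 58²/(22 × 0.054) + 58 = 3364/1.188 + 58 ≈ 2889.6 mm ≈ 2.890 m.
Near limit Dn = s·(H − f)/(H + s − 2f) = 1090 × (2889.6 − 58) / (2889.6 + 1090 − 2 × 58) = 1090 × 2831.6 / 3863.6 ≈ 798.86 mm ≈ 0.799 m.

0.799 m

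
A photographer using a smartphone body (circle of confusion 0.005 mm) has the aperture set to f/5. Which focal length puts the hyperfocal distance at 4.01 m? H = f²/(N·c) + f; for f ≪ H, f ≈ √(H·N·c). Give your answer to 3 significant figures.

10.0 mm

From H = f²/(N·c) + f, with f ≪ H: f ≈ √(H·N·c) = √(4010 × 5 × 0.005) = √100.25 ≈ 10.01 mm.
The +f correction barely moves this — solving exactly, f² + N·c·f − N·c·H = 0 ⇒ f = (−N·c + √((N·c)² + 4·N·c·H))/2 = (−0.025 + √401.00)/2 ≈ 10.000 mm, so f ≈ 10.0 mm.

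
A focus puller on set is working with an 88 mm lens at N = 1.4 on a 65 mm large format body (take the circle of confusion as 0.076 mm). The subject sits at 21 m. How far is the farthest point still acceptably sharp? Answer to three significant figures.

29.5 m

Hyperfocal distance H = f²/(N·c) + f = 88²/(1.4 × 0.076) + 88 = 7744/0.1064 + 88 ≈ 72870.0 mm ≈ 72.87 m.
Far limit Df = s·(H − f)/(H − s) = 21000 × (72870.0 − 88) / (72870.0 − 21000) = 21000 × 72782.0 / 51870.0 ≈ 29466 mm ≈ 29.5 m.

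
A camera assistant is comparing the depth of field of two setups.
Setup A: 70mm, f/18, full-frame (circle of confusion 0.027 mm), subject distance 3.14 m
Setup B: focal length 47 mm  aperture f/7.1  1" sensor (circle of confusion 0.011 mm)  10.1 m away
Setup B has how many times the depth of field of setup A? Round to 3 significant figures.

Setup A: H = 70²/(18×0.027) + 70 ≈ 10152.3 mm; DoF = Df − Dn = 4514.7 − 2407.1 ≈ 2107.6 mm.
Setup B: H = 47²/(7.1×0.011) + 47 ≈ 28331.3 mm; DoF = Df − Dn = 15669.3 − 7451.5 ≈ 8217.8 mm.
Ratio = 8217.8 / 2107.6 ≈ 3.90.

3.90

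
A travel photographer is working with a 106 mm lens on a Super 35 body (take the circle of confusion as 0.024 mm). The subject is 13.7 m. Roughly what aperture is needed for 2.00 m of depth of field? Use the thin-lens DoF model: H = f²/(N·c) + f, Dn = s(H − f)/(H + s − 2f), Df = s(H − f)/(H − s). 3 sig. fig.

f/2.50

Write h = H − f = f²/(N·c). The thin-lens limits are Dn = s·h/(h + (s−f)) and Df = s·h/(h − (s−f)), so DoF = Df − Dn = 2·s·(s−f)·h / (h² − (s−f)²).
That is a quadratic in h: DoF·h² − 2·s·(s−f)·h − DoF·(s−f)² = 0 ⇒ h = (s−f)·(s + √(s² + DoF²)) / DoF = 13594 × (13700 + √(13700² + 2000²)) / 2000 = 13594 × (13700 + 13845.2) / 2000 ≈ 187225 mm.
Then N = f²/(c·h) = 106² / (0.024 × 187225) = 11236 / 4493.4 ≈ 2.50.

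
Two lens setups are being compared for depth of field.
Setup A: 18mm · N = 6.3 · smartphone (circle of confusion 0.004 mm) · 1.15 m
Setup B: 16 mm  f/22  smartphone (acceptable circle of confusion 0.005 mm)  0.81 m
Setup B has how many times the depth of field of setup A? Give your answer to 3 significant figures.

Setup A: H = 18²/(6.3×0.004) + 18 ≈ 12875.1 mm; DoF = Df − Dn = 1261.03 − 1056.94 ≈ 204.09 mm.
Setup B: H = 16²/(22×0.005) + 16 ≈ 2343.3 mm; DoF = Df − Dn = 1229.46 − 603.95 ≈ 625.51 mm.
Ratio = 625.51 / 204.09 ≈ 3.06.

3.06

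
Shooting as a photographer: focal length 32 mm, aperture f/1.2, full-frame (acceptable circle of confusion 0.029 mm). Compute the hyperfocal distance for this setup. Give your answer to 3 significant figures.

Hyperfocal distance H = f²/(N·c) + f = 32²/(1.2 × 0.029) + 32 = 1024/0.0348 + 32 ≈ 29457.3 mm ≈ 29.5 m.

29.5 m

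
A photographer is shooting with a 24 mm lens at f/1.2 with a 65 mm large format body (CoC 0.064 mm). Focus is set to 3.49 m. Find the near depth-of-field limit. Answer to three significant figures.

2.39 m

Hyperfocal distance H = f²/(N·c) + f = 24²/(1.2 × 0.064) + 24 = 576/0.0768 + 24 ≈ 7524.0 mm ≈ 7.524 m.
Near limit Dn = s·(H − f)/(H + s − 2f) = 3490 × (7524.0 − 24) / (7524.0 + 3490 − 2 × 24) = 3490 × 7500.0 / 10966.0 ≈ 2386.9 mm ≈ 2.39 m.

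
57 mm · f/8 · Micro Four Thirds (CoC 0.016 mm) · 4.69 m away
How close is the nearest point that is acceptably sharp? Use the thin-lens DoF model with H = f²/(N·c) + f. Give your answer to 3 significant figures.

Hyperfocal distance H = f²/(N·c) + f = 57²/(8 × 0.016) + 57 = 3249/0.128 + 57 ≈ 25439.8 mm ≈ 25.44 m.
Near limit Dn = s·(H − f)/(H + s − 2f) = 4690 × (25439.8 − 57) / (25439.8 + 4690 − 2 × 57) = 4690 × 25382.8 / 30015.8 ≈ 3966.1 mm ≈ 3.97 m.

3.97 m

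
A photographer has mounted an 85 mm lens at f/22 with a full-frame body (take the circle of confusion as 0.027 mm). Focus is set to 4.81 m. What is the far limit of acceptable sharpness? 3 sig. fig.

Hyperfocal distance H = f²/(N·c) + f = 85²/(22 × 0.027) + 85 = 7225/0.594 + 85 ≈ 12248.3 mm ≈ 12.25 m.
Far limit Df = s·(H − f)/(H − s) = 4810 × (12248.3 − 85) / (12248.3 − 4810) = 4810 × 12163.3 / 7438.3 ≈ 7865.4 mm ≈ 7.87 m.

7.87 m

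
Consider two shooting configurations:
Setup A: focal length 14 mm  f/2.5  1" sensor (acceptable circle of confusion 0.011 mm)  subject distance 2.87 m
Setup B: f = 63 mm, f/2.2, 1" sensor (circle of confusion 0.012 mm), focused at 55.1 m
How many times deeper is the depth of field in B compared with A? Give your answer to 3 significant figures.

Setup A: H = 14²/(2.5×0.011) + 14 ≈ 7141.3 mm; DoF = Df − Dn = 4789.0 − 2049.0 ≈ 2740.0 mm.
Setup B: H = 63²/(2.2×0.012) + 63 ≈ 150403.9 mm; DoF = Df − Dn = 86920 − 40334 ≈ 46586 mm.
Ratio = 46586 / 2740.0 ≈ 17.0.

17.0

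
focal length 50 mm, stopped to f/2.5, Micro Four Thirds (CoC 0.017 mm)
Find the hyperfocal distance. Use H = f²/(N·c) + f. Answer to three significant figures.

58.9 m

Hyperfocal distance H = f²/(N·c) + f = 50²/(2.5 × 0.017) + 50 = 2500/0.0425 + 50 ≈ 58873.5 mm ≈ 58.9 m.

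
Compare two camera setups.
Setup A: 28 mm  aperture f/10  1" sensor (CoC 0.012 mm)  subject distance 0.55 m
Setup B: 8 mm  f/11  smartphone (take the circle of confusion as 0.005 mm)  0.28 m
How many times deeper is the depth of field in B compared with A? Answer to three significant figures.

Setup A: H = 28²/(10×0.012) + 28 ≈ 6561.3 mm; DoF = Df − Dn = 597.760 − 509.307 ≈ 88.453 mm.
Setup B: H = 8²/(11×0.005) + 8 ≈ 1171.6 mm; DoF = Df − Dn = 365.42 − 226.95 ≈ 138.47 mm.
Ratio = 138.47 / 88.453 ≈ 1.57.

1.57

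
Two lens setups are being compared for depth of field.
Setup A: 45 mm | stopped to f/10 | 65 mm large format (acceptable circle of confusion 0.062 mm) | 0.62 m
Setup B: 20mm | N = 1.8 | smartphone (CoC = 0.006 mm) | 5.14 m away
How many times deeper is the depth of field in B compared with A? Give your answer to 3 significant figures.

6.43

Setup A: H = 45²/(10×0.062) + 45 ≈ 3311.1 mm; DoF = Df − Dn = 752.47 − 527.19 ≈ 225.28 mm.
Setup B: H = 20²/(1.8×0.006) + 20 ≈ 37057.0 mm; DoF = Df − Dn = 5964.5 − 4515.7 ≈ 1448.8 mm.
Ratio = 1448.8 / 225.28 ≈ 6.43.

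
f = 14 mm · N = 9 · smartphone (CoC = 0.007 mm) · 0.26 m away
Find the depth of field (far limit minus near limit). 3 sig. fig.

Hyperfocal distance H = f²/(N·c) + f = 14²/(9 × 0.007) + 14 = 196/0.063 + 14 ≈ 3125.1 mm ≈ 3.125 m.
Near limit Dn = s·(H − f)/(H + s − 2f) = 260 × (3125.1 − 14) / (3125.1 + 260 − 2 × 14) = 260 × 3111.1 / 3357.1 ≈ 240.948 mm.
Far limit Df = s·(H − f)/(H − s) = 260 × (3125.1 − 14) / (3125.1 − 260) = 260 × 3111.1 / 2865.1 ≈ 282.324 mm.
Depth of field = Df − Dn = 282.324 − 240.948 ≈ 41.376 mm.

41.4 mm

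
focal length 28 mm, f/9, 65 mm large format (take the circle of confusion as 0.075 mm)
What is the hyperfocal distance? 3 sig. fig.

1.19 m

Hyperfocal distance H = f²/(N·c) + f = 28²/(9 × 0.075) + 28 = 784/0.675 + 28 ≈ 1189.5 mm ≈ 1.19 m.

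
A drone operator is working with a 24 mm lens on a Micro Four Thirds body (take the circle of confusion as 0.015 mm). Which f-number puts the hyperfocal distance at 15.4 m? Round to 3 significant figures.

f/2.50

Rearrange H = f²/(N·c) + f for N: N = f² / ((H − f)·c).
N = 24² / ((15400 − 24) × 0.015) = 576 / 230.6 ≈ 2.50.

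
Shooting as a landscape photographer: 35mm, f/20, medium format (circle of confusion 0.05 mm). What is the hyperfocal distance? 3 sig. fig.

1.26 m

Hyperfocal distance H = f²/(N·c) + f = 35²/(20 × 0.05) + 35 = 1225/1 + 35 ≈ 1260.0 mm ≈ 1.26 m.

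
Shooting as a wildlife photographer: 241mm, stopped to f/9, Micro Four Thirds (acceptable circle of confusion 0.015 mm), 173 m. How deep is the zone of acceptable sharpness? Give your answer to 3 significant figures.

166 m

Hyperfocal distance H = f²/(N·c) + f = 241²/(9 × 0.015) + 241 = 58081/0.135 + 241 ≈ 430470.6 mm ≈ 430.5 m.
Near limit Dn = s·(H − f)/(H + s − 2f) = 173000 × (430470.6 − 241) / (430470.6 + 173000 − 2 × 241) = 173000 × 430229.6 / 602988.6 ≈ 123435 mm.
Far limit Df = s·(H − f)/(H − s) = 173000 × (430470.6 − 241) / (430470.6 − 173000) = 173000 × 430229.6 / 257470.6 ≈ 289080 mm.
Depth of field = Df − Dn = 289080 − 123435 ≈ 165645 mm ≈ 166 m.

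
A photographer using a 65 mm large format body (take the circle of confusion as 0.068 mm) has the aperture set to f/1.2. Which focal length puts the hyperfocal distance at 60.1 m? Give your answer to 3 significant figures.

From H = f²/(N·c) + f, with f ≪ H: f ≈ √(H·N·c) = √(60100 × 1.2 × 0.068) = √4904.2 ≈ 70.03 mm.
The +f correction barely moves this — solving exactly, f² + N·c·f − N·c·H = 0 ⇒ f = (−N·c + √((N·c)² + 4·N·c·H))/2 = (−0.0816 + √19617)/2 ≈ 69.989 mm, so f ≈ 70.0 mm.

70.0 mm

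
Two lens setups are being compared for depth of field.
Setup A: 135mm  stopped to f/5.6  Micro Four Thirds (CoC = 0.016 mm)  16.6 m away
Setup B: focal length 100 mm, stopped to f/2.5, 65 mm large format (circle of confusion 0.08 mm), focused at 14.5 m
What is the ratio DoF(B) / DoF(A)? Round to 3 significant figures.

3.37

Setup A: H = 135²/(5.6×0.016) + 135 ≈ 203539.0 mm; DoF = Df − Dn = 18062.1 − 15356.9 ≈ 2705.2 mm.
Setup B: H = 100²/(2.5×0.08) + 100 ≈ 50100.0 mm; DoF = Df − Dn = 20365.2 − 11257.8 ≈ 9107.4 mm.
Ratio = 9107.4 / 2705.2 ≈ 3.37.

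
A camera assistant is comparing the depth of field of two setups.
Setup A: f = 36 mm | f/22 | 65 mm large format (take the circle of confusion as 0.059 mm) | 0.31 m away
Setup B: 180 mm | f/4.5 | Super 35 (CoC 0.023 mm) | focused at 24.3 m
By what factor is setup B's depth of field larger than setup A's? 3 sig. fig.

Setup A: H = 36²/(22×0.059) + 36 ≈ 1034.5 mm; DoF = Df − Dn = 427.25 − 243.25 ≈ 184.00 mm.
Setup B: H = 180²/(4.5×0.023) + 180 ≈ 313223.5 mm; DoF = Df − Dn = 26328.6 − 22561.6 ≈ 3767.0 mm.
Ratio = 3767.0 / 184.00 ≈ 20.5.

20.5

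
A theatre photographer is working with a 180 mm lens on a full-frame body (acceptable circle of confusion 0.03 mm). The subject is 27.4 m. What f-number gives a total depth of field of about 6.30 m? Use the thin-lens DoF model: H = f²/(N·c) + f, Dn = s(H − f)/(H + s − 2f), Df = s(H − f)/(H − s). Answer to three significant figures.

f/4.50

Write h = H − f = f²/(N·c). The thin-lens limits are Dn = s·h/(h + (s−f)) and Df = s·h/(h − (s−f)), so DoF = Df − Dn = 2·s·(s−f)·h / (h² − (s−f)²).
That is a quadratic in h: DoF·h² − 2·s·(s−f)·h − DoF·(s−f)² = 0 ⇒ h = (s−f)·(s + √(s² + DoF²)) / DoF = 27220 × (27400 + √(27400² + 6300²)) / 6300 = 27220 × (27400 + 28114.9) / 6300 ≈ 239860 mm.
Then N = f²/(c·h) = 180² / (0.03 × 239860) = 32400 / 7195.8 ≈ 4.50.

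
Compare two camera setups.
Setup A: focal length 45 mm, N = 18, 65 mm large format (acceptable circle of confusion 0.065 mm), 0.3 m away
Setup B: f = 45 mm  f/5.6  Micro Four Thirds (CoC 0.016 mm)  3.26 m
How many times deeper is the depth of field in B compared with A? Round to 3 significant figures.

Setup A: H = 45²/(18×0.065) + 45 ≈ 1775.8 mm; DoF = Df − Dn = 351.837 − 261.476 ≈ 90.361 mm.
Setup B: H = 45²/(5.6×0.016) + 45 ≈ 22645.4 mm; DoF = Df − Dn = 3800.66 − 2854.01 ≈ 946.65 mm.
Ratio = 946.65 / 90.361 ≈ 10.5.

10.5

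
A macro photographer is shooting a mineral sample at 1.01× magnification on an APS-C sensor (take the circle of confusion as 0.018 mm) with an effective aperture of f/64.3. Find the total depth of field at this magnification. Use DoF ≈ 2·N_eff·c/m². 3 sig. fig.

At magnification m, DoF ≈ 2·N_eff·c/m² = 2 × 64.3 × 0.018 / 1.01² = 2.315 / 1.02 ≈ 2.27 mm.

2.27 mm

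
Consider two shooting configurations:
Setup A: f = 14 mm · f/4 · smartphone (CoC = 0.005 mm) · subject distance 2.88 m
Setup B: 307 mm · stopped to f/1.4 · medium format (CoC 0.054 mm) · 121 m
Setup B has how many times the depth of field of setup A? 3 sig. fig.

Setup A: H = 14²/(4×0.005) + 14 ≈ 9814.0 mm; DoF = Df − Dn = 4070.4 − 2228.3 ≈ 1842.1 mm.
Setup B: H = 307²/(1.4×0.054) + 307 ≈ 1246986.9 mm; DoF = Df − Dn = 133970 − 110320 ≈ 23650 mm.
Ratio = 23650 / 1842.1 ≈ 12.8.

12.8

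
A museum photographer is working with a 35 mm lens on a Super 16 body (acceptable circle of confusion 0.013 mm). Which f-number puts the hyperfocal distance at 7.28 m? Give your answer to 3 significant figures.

f/13

Rearrange H = f²/(N·c) + f for N: N = f² / ((H − f)·c).
N = 35² / ((7280 − 35) × 0.013) = 1225 / 94.19 ≈ 13.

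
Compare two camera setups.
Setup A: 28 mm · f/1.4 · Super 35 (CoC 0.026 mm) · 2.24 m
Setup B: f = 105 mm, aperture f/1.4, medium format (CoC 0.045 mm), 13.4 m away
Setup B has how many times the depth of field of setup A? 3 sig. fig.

Setup A: H = 28²/(1.4×0.026) + 28 ≈ 21566.5 mm; DoF = Df − Dn = 2496.38 − 2031.38 ≈ 465.00 mm.
Setup B: H = 105²/(1.4×0.045) + 105 ≈ 175105.0 mm; DoF = Df − Dn = 14501.7 − 12453.9 ≈ 2047.8 mm.
Ratio = 2047.8 / 465.00 ≈ 4.40.

4.40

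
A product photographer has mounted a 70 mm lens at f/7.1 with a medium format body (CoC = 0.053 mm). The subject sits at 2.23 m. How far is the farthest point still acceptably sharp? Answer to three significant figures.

2.67 m

Hyperfocal distance H = f²/(N·c) + f = 70²/(7.1 × 0.053) + 70 = 4900/0.3763 + 70 ≈ 13091.5 mm ≈ 13.09 m.
Far limit Df = s·(H − f)/(H − s) = 2230 × (13091.5 − 70) / (13091.5 − 2230) = 2230 × 13021.5 / 10861.5 ≈ 2673.5 mm ≈ 2.67 m.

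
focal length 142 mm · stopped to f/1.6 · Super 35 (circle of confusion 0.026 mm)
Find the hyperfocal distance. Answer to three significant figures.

485 m

Hyperfocal distance H = f²/(N·c) + f = 142²/(1.6 × 0.026) + 142 = 20164/0.0416 + 142 ≈ 484853.5 mm ≈ 485 m.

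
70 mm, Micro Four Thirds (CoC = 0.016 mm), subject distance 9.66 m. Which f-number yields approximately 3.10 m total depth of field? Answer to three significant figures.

f/5

Write h = H − f = f²/(N·c). The thin-lens limits are Dn = s·h/(h + (s−f)) and Df = s·h/(h − (s−f)), so DoF = Df − Dn = 2·s·(s−f)·h / (h² − (s−f)²).
That is a quadratic in h: DoF·h² − 2·s·(s−f)·h − DoF·(s−f)² = 0 ⇒ h = (s−f)·(s + √(s² + DoF²)) / DoF = 9590 × (9660 + √(9660² + 3100²)) / 3100 = 9590 × (9660 + 10145.2) / 3100 ≈ 61268 mm.
Then N = f²/(c·h) = 70² / (0.016 × 61268) = 4900 / 980.29 ≈ 5.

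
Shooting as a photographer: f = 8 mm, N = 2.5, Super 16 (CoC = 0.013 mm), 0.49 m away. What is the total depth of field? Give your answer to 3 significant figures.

255 mm

Hyperfocal distance H = f²/(N·c) + f = 8²/(2.5 × 0.013) + 8 = 64/0.0325 + 8 ≈ 1977.2 mm ≈ 1.977 m.
Near limit Dn = s·(H − f)/(H + s − 2f) = 490 × (1977.2 − 8) / (1977.2 + 490 − 2 × 8) = 490 × 1969.2 / 2451.2 ≈ 393.65 mm.
Far limit Df = s·(H − f)/(H − s) = 490 × (1977.2 − 8) / (1977.2 − 490) = 490 × 1969.2 / 1487.2 ≈ 648.81 mm.
Depth of field = Df − Dn = 648.81 − 393.65 ≈ 255.16 mm.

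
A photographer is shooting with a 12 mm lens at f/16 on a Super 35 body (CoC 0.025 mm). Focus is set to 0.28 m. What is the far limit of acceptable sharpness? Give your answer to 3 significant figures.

1.10 m

Hyperfocal distance H = f²/(N·c) + f = 12²/(16 × 0.025) + 12 = 144/0.4 + 12 ≈ 372.0 mm ≈ 0.372 m.
Far limit Df = s·(H − f)/(H − s) = 280 × (372.0 − 12) / (372.0 − 280) = 280 × 360.0 / 92.0 ≈ 1095.7 mm ≈ 1.10 m.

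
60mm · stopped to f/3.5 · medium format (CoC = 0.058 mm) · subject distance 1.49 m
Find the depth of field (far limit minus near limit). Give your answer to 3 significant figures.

Hyperfocal distance H = f²/(N·c) + f = 60²/(3.5 × 0.058) + 60 = 3600/0.203 + 60 ≈ 17794.0 mm ≈ 17.79 m.
Near limit Dn = s·(H − f)/(H + s − 2f) = 1490 × (17794.0 − 60) / (17794.0 + 1490 − 2 × 60) = 1490 × 17734.0 / 19164.0 ≈ 1378.82 mm.
Far limit Df = s·(H − f)/(H − s) = 1490 × (17794.0 − 60) / (17794.0 − 1490) = 1490 × 17734.0 / 16304.0 ≈ 1620.69 mm.
Depth of field = Df − Dn = 1620.69 − 1378.82 ≈ 241.87 mm.

242 mm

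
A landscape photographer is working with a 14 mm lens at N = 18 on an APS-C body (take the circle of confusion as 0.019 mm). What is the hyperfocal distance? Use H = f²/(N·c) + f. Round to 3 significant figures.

Hyperfocal distance H = f²/(N·c) + f = 14²/(18 × 0.019) + 14 = 196/0.342 + 14 ≈ 587.1 mm ≈ 0.587 m.

0.587 m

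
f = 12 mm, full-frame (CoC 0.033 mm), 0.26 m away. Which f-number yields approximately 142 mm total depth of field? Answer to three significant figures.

Write h = H − f = f²/(N·c). The thin-lens limits are Dn = s·h/(h + (s−f)) and Df = s·h/(h − (s−f)), so DoF = Df − Dn = 2·s·(s−f)·h / (h² − (s−f)²).
That is a quadratic in h: DoF·h² − 2·s·(s−f)·h − DoF·(s−f)² = 0 ⇒ h = (s−f)·(s + √(s² + DoF²)) / DoF = 248 × (260 + √(260² + 142²)) / 142 = 248 × (260 + 296.250) / 142 ≈ 971.48 mm.
Then N = f²/(c·h) = 12² / (0.033 × 971.48) = 144 / 32.059 ≈ 4.49.

f/4.49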